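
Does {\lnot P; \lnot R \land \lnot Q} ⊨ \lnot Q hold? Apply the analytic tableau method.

Initial set: {\lnot P; (\lnot R \land \lnot Q); \lnot \lnot Q}.
(\lnot R \land \lnot Q): α-rule — add \lnot R, \lnot Q.
× closes — contains both Q and \lnot Q.
All 1 branch closes.
Every branch closed, so the premises entail the conclusion.

Yes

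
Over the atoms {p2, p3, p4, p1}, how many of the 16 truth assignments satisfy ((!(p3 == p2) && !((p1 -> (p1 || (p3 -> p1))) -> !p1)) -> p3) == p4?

8

Initial set: {(((!(p3 == p2) && !((p1 -> (p1 || (p3 -> p1))) -> !p1)) -> p3) == p4)}.
(((!(p3 == p2) && !((p1 -> (p1 || (p3 -> p1))) -> !p1)) -> p3) == p4): β-rule — branch into ((!(p3 == p2) && !((p1 -> (p1 || (p3 -> p1))) -> !p1)) -> p3), p4  //  !((!(p3 == p2) && !((p1 -> (p1 || (p3 -> p1))) -> !p1)) -> p3), !p4.
  branch 1 (add ((!(p3 == p2) && !((p1 -> (p1 || (p3 -> p1))) -> !p1)) -> p3), p4):
    ((!(p3 == p2) && !((p1 -> (p1 || (p3 -> p1))) -> !p1)) -> p3): β-rule — branch into !(!(p3 == p2) && !((p1 -> (p1 || (p3 -> p1))) -> !p1))  //  p3.
      branch 1.1 (add !(!(p3 == p2) && !((p1 -> (p1 || (p3 -> p1))) -> !p1))):
        !(!(p3 == p2) && !((p1 -> (p1 || (p3 -> p1))) -> !p1)): β-rule — branch into !!(p3 == p2)  //  !!((p1 -> (p1 || (p3 -> p1))) -> !p1).
          branch 1.1.1 (add !!(p3 == p2)):
            !!(p3 == p2): β-rule — branch into p3, p2  //  !p3, !p2.
              branch 1.1.1.1 (add p3, p2):
                ○ open, literals {p2=T, p3=T, p4=T}.
              branch 1.1.1.2 (add !p3, !p2):
                ○ open, literals {p2=F, p3=F, p4=T}.
          branch 1.1.2 (add !!((p1 -> (p1 || (p3 -> p1))) -> !p1)):
            !!((p1 -> (p1 || (p3 -> p1))) -> !p1): β-rule — branch into !(p1 -> (p1 || (p3 -> p1)))  //  !p1.
              branch 1.1.2.1 (add !(p1 -> (p1 || (p3 -> p1)))):
                !(p1 -> (p1 || (p3 -> p1))): α-rule — add p1, !(p1 || (p3 -> p1)).
                !(p1 || (p3 -> p1)): α-rule — add !p1, !(p3 -> p1).
                × closes — contains both p1 and !p1.
              branch 1.1.2.2 (add !p1):
                ○ open, literals {p1=F, p4=T}.
      branch 1.2 (add p3):
        ○ open, literals {p3=T, p4=T}.
  branch 2 (add !((!(p3 == p2) && !((p1 -> (p1 || (p3 -> p1))) -> !p1)) -> p3), !p4):
    !((!(p3 == p2) && !((p1 -> (p1 || (p3 -> p1))) -> !p1)) -> p3): α-rule — add (!(p3 == p2) && !((p1 -> (p1 || (p3 -> p1))) -> !p1)), !p3.
    (!(p3 == p2) && !((p1 -> (p1 || (p3 -> p1))) -> !p1)): α-rule — add !(p3 == p2), !((p1 -> (p1 || (p3 -> p1))) -> !p1).
    !((p1 -> (p1 || (p3 -> p1))) -> !p1): α-rule — add (p1 -> (p1 || (p3 -> p1))), !!p1.
    !(p3 == p2): β-rule — branch into p3, !p2  //  !p3, p2.
      branch 2.1 (add p3, !p2):
        × closes — contains both p3 and !p3.
      branch 2.2 (add !p3, p2):
        (p1 -> (p1 || (p3 -> p1))): β-rule — branch into !p1  //  (p1 || (p3 -> p1)).
          branch 2.2.1 (add !p1):
            × closes — contains both p1 and !p1.
          branch 2.2.2 (add (p1 || (p3 -> p1))):
            (p1 || (p3 -> p1)): β-rule — branch into p1  //  (p3 -> p1).
              branch 2.2.2.1 (add p1):
                ○ open, literals {p1=T, p2=T, p3=F, p4=F}.
              branch 2.2.2.2 (add (p3 -> p1)):
                (p3 -> p1): β-rule — branch into !p3  //  p1.
                  branch 2.2.2.2.1 (add !p3):
                    ○ open, literals {p1=T, p2=T, p3=F, p4=F}.
                  branch 2.2.2.2.2 (add p1):
                    ○ open, literals {p1=T, p2=T, p3=F, p4=F}.
3 branches closed, 7 open.
Each open branch fixes some atoms; the unmentioned ones are free. Counting distinct full assignments: branch {p2=T, p3=T, p4=T} (p1) contributes 2 new; branch {p2=F, p3=F, p4=T} (p1) contributes 2 new; branch {p1=F, p4=T} (p2, p3) contributes 2 new; branch {p3=T, p4=T} (p2, p1) contributes 1 new; branch {p1=T, p2=T, p3=F, p4=F} (none free) contributes 1 new; branch {p1=T, p2=T, p3=F, p4=F} (none free) contributes 0 new; branch {p1=T, p2=T, p3=F, p4=F} (none free) contributes 0 new. Total: 8.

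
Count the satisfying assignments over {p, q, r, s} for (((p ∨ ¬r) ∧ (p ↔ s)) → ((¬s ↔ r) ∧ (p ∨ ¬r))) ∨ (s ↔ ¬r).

12

Initial set: {T ((((p ∨ ¬r) ∧ (p ↔ s)) → ((¬s ↔ r) ∧ (p ∨ ¬r))) ∨ (s ↔ ¬r))}.
T ((((p ∨ ¬r) ∧ (p ↔ s)) → ((¬s ↔ r) ∧ (p ∨ ¬r))) ∨ (s ↔ ¬r)): β-rule — branch into T (((p ∨ ¬r) ∧ (p ↔ s)) → ((¬s ↔ r) ∧ (p ∨ ¬r)))  //  T (s ↔ ¬r).
  branch 1 (add T (((p ∨ ¬r) ∧ (p ↔ s)) → ((¬s ↔ r) ∧ (p ∨ ¬r)))):
    T (((p ∨ ¬r) ∧ (p ↔ s)) → ((¬s ↔ r) ∧ (p ∨ ¬r))): β-rule — branch into F ((p ∨ ¬r) ∧ (p ↔ s))  //  T ((¬s ↔ r) ∧ (p ∨ ¬r)).
      branch 1.1 (add F ((p ∨ ¬r) ∧ (p ↔ s))):
        F ((p ∨ ¬r) ∧ (p ↔ s)): β-rule — branch into F (p ∨ ¬r)  //  F (p ↔ s).
          branch 1.1.1 (add F (p ∨ ¬r)):
            F (p ∨ ¬r): α-rule — add F p, F ¬r.
            ○ open, literals {p=false, r=true}.
          branch 1.1.2 (add F (p ↔ s)):
            F (p ↔ s): β-rule — branch into T p, F s  //  F p, T s.
              branch 1.1.2.1 (add T p, F s):
                ○ open, literals {p=true, s=false}.
              branch 1.1.2.2 (add F p, T s):
                ○ open, literals {p=false, s=true}.
      branch 1.2 (add T ((¬s ↔ r) ∧ (p ∨ ¬r))):
        T ((¬s ↔ r) ∧ (p ∨ ¬r)): α-rule — add T (¬s ↔ r), T (p ∨ ¬r).
        T (¬s ↔ r): β-rule — branch into T ¬s, T r  //  F ¬s, F r.
          branch 1.2.1 (add T ¬s, T r):
            T (p ∨ ¬r): β-rule — branch into T p  //  T ¬r.
              branch 1.2.1.1 (add T p):
                ○ open, literals {p=true, r=true, s=false}.
              branch 1.2.1.2 (add T ¬r):
                × closes — contains both r and ¬r.
          branch 1.2.2 (add F ¬s, F r):
            T (p ∨ ¬r): β-rule — branch into T p  //  T ¬r.
              branch 1.2.2.1 (add T p):
                ○ open, literals {p=true, r=false, s=true}.
              branch 1.2.2.2 (add T ¬r):
                ○ open, literals {r=false, s=true}.
  branch 2 (add T (s ↔ ¬r)):
    T (s ↔ ¬r): β-rule — branch into T s, T ¬r  //  F s, F ¬r.
      branch 2.1 (add T s, T ¬r):
        ○ open, literals {r=false, s=true}.
      branch 2.2 (add F s, F ¬r):
        ○ open, literals {r=true, s=false}.
1 branch closed, 8 open.
Each open branch fixes some atoms; the unmentioned ones are free. Counting distinct full assignments: branch {p=false, r=true} (q, s) contributes 4 new; branch {p=true, s=false} (q, r) contributes 4 new; branch {p=false, s=true} (q, r) contributes 2 new; branch {p=true, r=true, s=false} (q) contributes 0 new; branch {p=true, r=false, s=true} (q) contributes 2 new; branch {r=false, s=true} (p, q) contributes 0 new; branch {r=false, s=true} (p, q) contributes 0 new; branch {r=true, s=false} (p, q) contributes 0 new. Total: 12.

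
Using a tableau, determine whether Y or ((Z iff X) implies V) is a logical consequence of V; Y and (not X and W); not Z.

Initial set: {V; (Y and (not X and W)); not Z; not (Y or ((Z iff X) implies V))}.
(Y and (not X and W)): α-rule — add Y, (not X and W).
not (Y or ((Z iff X) implies V)): α-rule — add not Y, not ((Z iff X) implies V).
× closes — contains both Y and not Y.
All 1 branch closes.
Every branch closed, so the premises entail the conclusion.

Yes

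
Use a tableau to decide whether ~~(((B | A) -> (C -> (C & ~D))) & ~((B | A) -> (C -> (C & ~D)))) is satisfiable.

Unsatisfiable

Initial set: {~~(((B | A) -> (C -> (C & ~D))) & ~((B | A) -> (C -> (C & ~D))))}.
~~(((B | A) -> (C -> (C & ~D))) & ~((B | A) -> (C -> (C & ~D)))): drop double negation, giving (((B | A) -> (C -> (C & ~D))) & ~((B | A) -> (C -> (C & ~D)))).
(((B | A) -> (C -> (C & ~D))) & ~((B | A) -> (C -> (C & ~D)))): α-rule — add ((B | A) -> (C -> (C & ~D))), ~((B | A) -> (C -> (C & ~D))).
~((B | A) -> (C -> (C & ~D))): α-rule — add (B | A), ~(C -> (C & ~D)).
~(C -> (C & ~D)): α-rule — add C, ~(C & ~D).
((B | A) -> (C -> (C & ~D))): β-rule — branch into ~(B | A)  //  (C -> (C & ~D)).
  branch 1 (add ~(B | A)):
    ~(B | A): α-rule — add ~B, ~A.
    (B | A): β-rule — branch into B  //  A.
      branch 1.1 (add B):
        × closes — contains both B and ~B.
      branch 1.2 (add A):
        × closes — contains both A and ~A.
  branch 2 (add (C -> (C & ~D))):
    (B | A): β-rule — branch into B  //  A.
      branch 2.1 (add B):
        ~(C & ~D): β-rule — branch into ~C  //  ~~D.
          branch 2.1.1 (add ~C):
            × closes — contains both C and ~C.
          branch 2.1.2 (add ~~D):
            (C -> (C & ~D)): β-rule — branch into ~C  //  (C & ~D).
              branch 2.1.2.1 (add ~C):
                × closes — contains both C and ~C.
              branch 2.1.2.2 (add (C & ~D)):
                (C & ~D): α-rule — add C, ~D.
                × closes — contains both D and ~D.
      branch 2.2 (add A):
        ~(C & ~D): β-rule — branch into ~C  //  ~~D.
          branch 2.2.1 (add ~C):
            × closes — contains both C and ~C.
          branch 2.2.2 (add ~~D):
            (C -> (C & ~D)): β-rule — branch into ~C  //  (C & ~D).
              branch 2.2.2.1 (add ~C):
                × closes — contains both C and ~C.
              branch 2.2.2.2 (add (C & ~D)):
                (C & ~D): α-rule — add C, ~D.
                × closes — contains both D and ~D.
All 8 branches close.
Every branch closed; the formula is unsatisfiable.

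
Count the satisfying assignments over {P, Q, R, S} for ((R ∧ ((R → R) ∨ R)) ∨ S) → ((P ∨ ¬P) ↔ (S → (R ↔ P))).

Initial set: {(((R ∧ ((R → R) ∨ R)) ∨ S) → ((P ∨ ¬P) ↔ (S → (R ↔ P))))}.
(((R ∧ ((R → R) ∨ R)) ∨ S) → ((P ∨ ¬P) ↔ (S → (R ↔ P)))): β-rule — branch into ¬((R ∧ ((R → R) ∨ R)) ∨ S)  //  ((P ∨ ¬P) ↔ (S → (R ↔ P))).
  branch 1 (add ¬((R ∧ ((R → R) ∨ R)) ∨ S)):
    ¬((R ∧ ((R → R) ∨ R)) ∨ S): α-rule — add ¬(R ∧ ((R → R) ∨ R)), ¬S.
    ¬(R ∧ ((R → R) ∨ R)): β-rule — branch into ¬R  //  ¬((R → R) ∨ R).
      branch 1.1 (add ¬R):
        ○ open, literals {R=0, S=0}.
      branch 1.2 (add ¬((R → R) ∨ R)):
        ¬((R → R) ∨ R): α-rule — add ¬(R → R), ¬R.
        ¬(R → R): α-rule — add R, ¬R.
        × closes — contains both R and ¬R.
  branch 2 (add ((P ∨ ¬P) ↔ (S → (R ↔ P)))):
    ((P ∨ ¬P) ↔ (S → (R ↔ P))): β-rule — branch into (P ∨ ¬P), (S → (R ↔ P))  //  ¬(P ∨ ¬P), ¬(S → (R ↔ P)).
      branch 2.1 (add (P ∨ ¬P), (S → (R ↔ P))):
        (P ∨ ¬P): β-rule — branch into P  //  ¬P.
          branch 2.1.1 (add P):
            (S → (R ↔ P)): β-rule — branch into ¬S  //  (R ↔ P).
              branch 2.1.1.1 (add ¬S):
                ○ open, literals {P=1, S=0}.
              branch 2.1.1.2 (add (R ↔ P)):
                (R ↔ P): β-rule — branch into R, P  //  ¬R, ¬P.
                  branch 2.1.1.2.1 (add R, P):
                    ○ open, literals {P=1, R=1}.
                  branch 2.1.1.2.2 (add ¬R, ¬P):
                    × closes — contains both P and ¬P.
          branch 2.1.2 (add ¬P):
            (S → (R ↔ P)): β-rule — branch into ¬S  //  (R ↔ P).
              branch 2.1.2.1 (add ¬S):
                ○ open, literals {P=0, S=0}.
              branch 2.1.2.2 (add (R ↔ P)):
                (R ↔ P): β-rule — branch into R, P  //  ¬R, ¬P.
                  branch 2.1.2.2.1 (add R, P):
                    × closes — contains both P and ¬P.
                  branch 2.1.2.2.2 (add ¬R, ¬P):
                    ○ open, literals {P=0, R=0}.
      branch 2.2 (add ¬(P ∨ ¬P), ¬(S → (R ↔ P))):
        ¬(P ∨ ¬P): α-rule — add ¬P, ¬¬P.
        × closes — contains both P and ¬P.
4 branches closed, 5 open.
Each open branch fixes some atoms; the unmentioned ones are free. Counting distinct full assignments: branch {R=0, S=0} (P, Q) contributes 4 new; branch {P=1, S=0} (Q, R) contributes 2 new; branch {P=1, R=1} (Q, S) contributes 2 new; branch {P=0, S=0} (Q, R) contributes 2 new; branch {P=0, R=0} (Q, S) contributes 2 new. Total: 12.

12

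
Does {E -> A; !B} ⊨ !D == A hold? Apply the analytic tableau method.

Initial set: {(E -> A); !B; !(!D == A)}.
(E -> A): β-rule — branch into !E  //  A.
  branch 1 (add !E):
    !(!D == A): β-rule — branch into !D, !A  //  !!D, A.
      branch 1.1 (add !D, !A):
        ○ open, literals {A=0, B=0, D=0, E=0}.
      branch 1.2 (add !!D, A):
        ○ open, literals {A=1, B=0, D=1, E=0}.
  branch 2 (add A):
    !(!D == A): β-rule — branch into !D, !A  //  !!D, A.
      branch 2.1 (add !D, !A):
        × closes — contains both A and !A.
      branch 2.2 (add !!D, A):
        ○ open, literals {A=1, B=0, D=1}.
1 branch closed, 3 open.
An open branch gives a countermodel: A=0, B=0, D=0, E=0 (unmentioned atoms arbitrary); the premises hold there but the conclusion fails.

No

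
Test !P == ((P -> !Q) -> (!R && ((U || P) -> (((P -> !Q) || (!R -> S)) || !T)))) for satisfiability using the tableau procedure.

Satisfiable

Initial set: {(!P == ((P -> !Q) -> (!R && ((U || P) -> (((P -> !Q) || (!R -> S)) || !T)))))}.
(!P == ((P -> !Q) -> (!R && ((U || P) -> (((P -> !Q) || (!R -> S)) || !T))))): β-rule — branch into !P, ((P -> !Q) -> (!R && ((U || P) -> (((P -> !Q) || (!R -> S)) || !T))))  //  !!P, !((P -> !Q) -> (!R && ((U || P) -> (((P -> !Q) || (!R -> S)) || !T)))).
  branch 1 (add !P, ((P -> !Q) -> (!R && ((U || P) -> (((P -> !Q) || (!R -> S)) || !T))))):
    ((P -> !Q) -> (!R && ((U || P) -> (((P -> !Q) || (!R -> S)) || !T)))): β-rule — branch into !(P -> !Q)  //  (!R && ((U || P) -> (((P -> !Q) || (!R -> S)) || !T))).
      branch 1.1 (add !(P -> !Q)):
        !(P -> !Q): α-rule — add P, !!Q.
        × closes — contains both P and !P.
      branch 1.2 (add (!R && ((U || P) -> (((P -> !Q) || (!R -> S)) || !T)))):
        (!R && ((U || P) -> (((P -> !Q) || (!R -> S)) || !T))): α-rule — add !R, ((U || P) -> (((P -> !Q) || (!R -> S)) || !T)).
        ((U || P) -> (((P -> !Q) || (!R -> S)) || !T)): β-rule — branch into !(U || P)  //  (((P -> !Q) || (!R -> S)) || !T).
          branch 1.2.1 (add !(U || P)):
            !(U || P): α-rule — add !U, !P.
            ○ open, literals {P=false, R=false, U=false}.
          branch 1.2.2 (add (((P -> !Q) || (!R -> S)) || !T)):
            (((P -> !Q) || (!R -> S)) || !T): β-rule — branch into ((P -> !Q) || (!R -> S))  //  !T.
              branch 1.2.2.1 (add ((P -> !Q) || (!R -> S))):
                ((P -> !Q) || (!R -> S)): β-rule — branch into (P -> !Q)  //  (!R -> S).
                  branch 1.2.2.1.1 (add (P -> !Q)):
                    (P -> !Q): β-rule — branch into !P  //  !Q.
                      branch 1.2.2.1.1.1 (add !P):
                        ○ open, literals {P=false, R=false}.
                      branch 1.2.2.1.1.2 (add !Q):
                        ○ open, literals {P=false, Q=false, R=false}.
                  branch 1.2.2.1.2 (add (!R -> S)):
                    (!R -> S): β-rule — branch into !!R  //  S.
                      branch 1.2.2.1.2.1 (add !!R):
                        × closes — contains both R and !R.
                      branch 1.2.2.1.2.2 (add S):
                        ○ open, literals {P=false, R=false, S=true}.
              branch 1.2.2.2 (add !T):
                ○ open, literals {P=false, R=false, T=false}.
  branch 2 (add !!P, !((P -> !Q) -> (!R && ((U || P) -> (((P -> !Q) || (!R -> S)) || !T))))):
    !((P -> !Q) -> (!R && ((U || P) -> (((P -> !Q) || (!R -> S)) || !T)))): α-rule — add (P -> !Q), !(!R && ((U || P) -> (((P -> !Q) || (!R -> S)) || !T))).
    (P -> !Q): β-rule — branch into !P  //  !Q.
      branch 2.1 (add !P):
        × closes — contains both P and !P.
      branch 2.2 (add !Q):
        !(!R && ((U || P) -> (((P -> !Q) || (!R -> S)) || !T))): β-rule — branch into !!R  //  !((U || P) -> (((P -> !Q) || (!R -> S)) || !T)).
          branch 2.2.1 (add !!R):
            ○ open, literals {P=true, Q=false, R=true}.
          branch 2.2.2 (add !((U || P) -> (((P -> !Q) || (!R -> S)) || !T))):
            !((U || P) -> (((P -> !Q) || (!R -> S)) || !T)): α-rule — add (U || P), !(((P -> !Q) || (!R -> S)) || !T).
            !(((P -> !Q) || (!R -> S)) || !T): α-rule — add !((P -> !Q) || (!R -> S)), !!T.
            !((P -> !Q) || (!R -> S)): α-rule — add !(P -> !Q), !(!R -> S).
            !(P -> !Q): α-rule — add P, !!Q.
            × closes — contains both Q and !Q.
4 branches closed, 6 open.
An open branch gives a satisfying assignment: P=false, R=false, U=false.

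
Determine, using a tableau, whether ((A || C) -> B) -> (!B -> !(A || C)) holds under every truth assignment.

Valid

Assume the negation and expand:
Initial set: {!(((A || C) -> B) -> (!B -> !(A || C)))}.
!(((A || C) -> B) -> (!B -> !(A || C))): α-rule — add ((A || C) -> B), !(!B -> !(A || C)).
!(!B -> !(A || C)): α-rule — add !B, !!(A || C).
((A || C) -> B): β-rule — branch into !(A || C)  //  B.
  branch 1 (add !(A || C)):
    !(A || C): α-rule — add !A, !C.
    !!(A || C): β-rule — branch into A  //  C.
      branch 1.1 (add A):
        × closes — contains both A and !A.
      branch 1.2 (add C):
        × closes — contains both C and !C.
  branch 2 (add B):
    × closes — contains both B and !B.
All 3 branches close.
Every branch closed, so the negation is unsatisfiable and the formula is valid.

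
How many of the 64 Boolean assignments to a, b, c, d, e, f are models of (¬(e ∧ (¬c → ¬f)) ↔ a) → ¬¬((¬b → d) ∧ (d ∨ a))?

53

Initial set: {((¬(e ∧ (¬c → ¬f)) ↔ a) → ¬¬((¬b → d) ∧ (d ∨ a)))}.
((¬(e ∧ (¬c → ¬f)) ↔ a) → ¬¬((¬b → d) ∧ (d ∨ a))): β-rule — branch into ¬(¬(e ∧ (¬c → ¬f)) ↔ a)  //  ¬¬((¬b → d) ∧ (d ∨ a)).
  branch 1 (add ¬(¬(e ∧ (¬c → ¬f)) ↔ a)):
    ¬(¬(e ∧ (¬c → ¬f)) ↔ a): β-rule — branch into ¬(e ∧ (¬c → ¬f)), ¬a  //  ¬¬(e ∧ (¬c → ¬f)), a.
      branch 1.1 (add ¬(e ∧ (¬c → ¬f)), ¬a):
        ¬(e ∧ (¬c → ¬f)): β-rule — branch into ¬e  //  ¬(¬c → ¬f).
          branch 1.1.1 (add ¬e):
            ○ open, literals {a=F, e=F}.
          branch 1.1.2 (add ¬(¬c → ¬f)):
            ¬(¬c → ¬f): α-rule — add ¬c, ¬¬f.
            ○ open, literals {a=F, c=F, f=T}.
      branch 1.2 (add ¬¬(e ∧ (¬c → ¬f)), a):
        ¬¬(e ∧ (¬c → ¬f)): α-rule — add e, (¬c → ¬f).
        (¬c → ¬f): β-rule — branch into ¬¬c  //  ¬f.
          branch 1.2.1 (add ¬¬c):
            ○ open, literals {a=T, c=T, e=T}.
          branch 1.2.2 (add ¬f):
            ○ open, literals {a=T, e=T, f=F}.
  branch 2 (add ¬¬((¬b → d) ∧ (d ∨ a))):
    ¬¬((¬b → d) ∧ (d ∨ a)): drop double negation, giving ((¬b → d) ∧ (d ∨ a)).
    ((¬b → d) ∧ (d ∨ a)): α-rule — add (¬b → d), (d ∨ a).
    (¬b → d): β-rule — branch into ¬¬b  //  d.
      branch 2.1 (add ¬¬b):
        (d ∨ a): β-rule — branch into d  //  a.
          branch 2.1.1 (add d):
            ○ open, literals {b=T, d=T}.
          branch 2.1.2 (add a):
            ○ open, literals {a=T, b=T}.
      branch 2.2 (add d):
        (d ∨ a): β-rule — branch into d  //  a.
          branch 2.2.1 (add d):
            ○ open, literals {d=T}.
          branch 2.2.2 (add a):
            ○ open, literals {a=T, d=T}.
0 branches closed, 8 open.
Each open branch fixes some atoms; the unmentioned ones are free. Counting distinct full assignments: branch {a=F, e=F} (b, c, d, f) contributes 16 new; branch {a=F, c=F, f=T} (b, d, e) contributes 4 new; branch {a=T, c=T, e=T} (b, d, f) contributes 8 new; branch {a=T, e=T, f=F} (b, c, d) contributes 4 new; branch {b=T, d=T} (a, c, e, f) contributes 8 new; branch {a=T, b=T} (c, d, e, f) contributes 5 new; branch {d=T} (a, b, c, e, f) contributes 8 new; branch {a=T, d=T} (b, c, e, f) contributes 0 new. Total: 53.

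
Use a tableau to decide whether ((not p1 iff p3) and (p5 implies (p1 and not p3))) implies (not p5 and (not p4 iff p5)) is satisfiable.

Satisfiable

Initial set: {(((not p1 iff p3) and (p5 implies (p1 and not p3))) implies (not p5 and (not p4 iff p5)))}.
(((not p1 iff p3) and (p5 implies (p1 and not p3))) implies (not p5 and (not p4 iff p5))): β-rule — branch into not ((not p1 iff p3) and (p5 implies (p1 and not p3)))  //  (not p5 and (not p4 iff p5)).
  branch 1 (add not ((not p1 iff p3) and (p5 implies (p1 and not p3)))):
    not ((not p1 iff p3) and (p5 implies (p1 and not p3))): β-rule — branch into not (not p1 iff p3)  //  not (p5 implies (p1 and not p3)).
      branch 1.1 (add not (not p1 iff p3)):
        not (not p1 iff p3): β-rule — branch into not p1, not p3  //  not not p1, p3.
          branch 1.1.1 (add not p1, not p3):
            ○ open, literals {p1=0, p3=0}.
          branch 1.1.2 (add not not p1, p3):
            ○ open, literals {p1=1, p3=1}.
      branch 1.2 (add not (p5 implies (p1 and not p3))):
        not (p5 implies (p1 and not p3)): α-rule — add p5, not (p1 and not p3).
        not (p1 and not p3): β-rule — branch into not p1  //  not not p3.
          branch 1.2.1 (add not p1):
            ○ open, literals {p1=0, p5=1}.
          branch 1.2.2 (add not not p3):
            ○ open, literals {p3=1, p5=1}.
  branch 2 (add (not p5 and (not p4 iff p5))):
    (not p5 and (not p4 iff p5)): α-rule — add not p5, (not p4 iff p5).
    (not p4 iff p5): β-rule — branch into not p4, p5  //  not not p4, not p5.
      branch 2.1 (add not p4, p5):
        × closes — contains both p5 and not p5.
      branch 2.2 (add not not p4, not p5):
        ○ open, literals {p4=1, p5=0}.
1 branch closed, 5 open.
An open branch gives a satisfying assignment: p1=0, p3=0.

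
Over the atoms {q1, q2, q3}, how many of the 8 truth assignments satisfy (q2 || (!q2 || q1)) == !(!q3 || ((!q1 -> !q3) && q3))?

2

Initial set: {T ((q2 || (!q2 || q1)) == !(!q3 || ((!q1 -> !q3) && q3)))}.
T ((q2 || (!q2 || q1)) == !(!q3 || ((!q1 -> !q3) && q3))): β-rule — branch into T (q2 || (!q2 || q1)), T !(!q3 || ((!q1 -> !q3) && q3))  //  F (q2 || (!q2 || q1)), F !(!q3 || ((!q1 -> !q3) && q3)).
  branch 1 (add T (q2 || (!q2 || q1)), T !(!q3 || ((!q1 -> !q3) && q3))):
    T !(!q3 || ((!q1 -> !q3) && q3)): α-rule — add F !q3, F ((!q1 -> !q3) && q3).
    T (q2 || (!q2 || q1)): β-rule — branch into T q2  //  T (!q2 || q1).
      branch 1.1 (add T q2):
        F ((!q1 -> !q3) && q3): β-rule — branch into F (!q1 -> !q3)  //  F q3.
          branch 1.1.1 (add F (!q1 -> !q3)):
            F (!q1 -> !q3): α-rule — add T !q1, F !q3.
            ○ open, literals {q1=false, q2=true, q3=true}.
          branch 1.1.2 (add F q3):
            × closes — contains both q3 and !q3.
      branch 1.2 (add T (!q2 || q1)):
        F ((!q1 -> !q3) && q3): β-rule — branch into F (!q1 -> !q3)  //  F q3.
          branch 1.2.1 (add F (!q1 -> !q3)):
            F (!q1 -> !q3): α-rule — add T !q1, F !q3.
            T (!q2 || q1): β-rule — branch into T !q2  //  T q1.
              branch 1.2.1.1 (add T !q2):
                ○ open, literals {q1=false, q2=false, q3=true}.
              branch 1.2.1.2 (add T q1):
                × closes — contains both q1 and !q1.
          branch 1.2.2 (add F q3):
            × closes — contains both q3 and !q3.
  branch 2 (add F (q2 || (!q2 || q1)), F !(!q3 || ((!q1 -> !q3) && q3))):
    F (q2 || (!q2 || q1)): α-rule — add F q2, F (!q2 || q1).
    F (!q2 || q1): α-rule — add F !q2, F q1.
    × closes — contains both q2 and !q2.
4 branches closed, 2 open.
Each open branch fixes some atoms; the unmentioned ones are free. Counting distinct full assignments: branch {q1=false, q2=true, q3=true} (none free) contributes 1 new; branch {q1=false, q2=false, q3=true} (none free) contributes 1 new. Total: 2.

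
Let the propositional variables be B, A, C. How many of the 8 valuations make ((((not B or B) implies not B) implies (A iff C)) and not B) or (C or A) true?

7

Initial set: {(((((not B or B) implies not B) implies (A iff C)) and not B) or (C or A))}.
(((((not B or B) implies not B) implies (A iff C)) and not B) or (C or A)): β-rule — branch into ((((not B or B) implies not B) implies (A iff C)) and not B)  //  (C or A).
  branch 1 (add ((((not B or B) implies not B) implies (A iff C)) and not B)):
    ((((not B or B) implies not B) implies (A iff C)) and not B): α-rule — add (((not B or B) implies not B) implies (A iff C)), not B.
    (((not B or B) implies not B) implies (A iff C)): β-rule — branch into not ((not B or B) implies not B)  //  (A iff C).
      branch 1.1 (add not ((not B or B) implies not B)):
        not ((not B or B) implies not B): α-rule — add (not B or B), not not B.
        × closes — contains both B and not B.
      branch 1.2 (add (A iff C)):
        (A iff C): β-rule — branch into A, C  //  not A, not C.
          branch 1.2.1 (add A, C):
            ○ open, literals {A=T, B=F, C=T}.
          branch 1.2.2 (add not A, not C):
            ○ open, literals {A=F, B=F, C=F}.
  branch 2 (add (C or A)):
    (C or A): β-rule — branch into C  //  A.
      branch 2.1 (add C):
        ○ open, literals {C=T}.
      branch 2.2 (add A):
        ○ open, literals {A=T}.
1 branch closed, 4 open.
Each open branch fixes some atoms; the unmentioned ones are free. Counting distinct full assignments: branch {A=T, B=F, C=T} (none free) contributes 1 new; branch {A=F, B=F, C=F} (none free) contributes 1 new; branch {C=T} (B, A) contributes 3 new; branch {A=T} (B, C) contributes 2 new. Total: 7.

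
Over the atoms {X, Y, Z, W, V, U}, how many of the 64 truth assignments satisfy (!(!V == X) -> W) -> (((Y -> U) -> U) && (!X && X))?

16

Initial set: {T ((!(!V == X) -> W) -> (((Y -> U) -> U) && (!X && X)))}.
T ((!(!V == X) -> W) -> (((Y -> U) -> U) && (!X && X))): β-rule — branch into F (!(!V == X) -> W)  //  T (((Y -> U) -> U) && (!X && X)).
  branch 1 (add F (!(!V == X) -> W)):
    F (!(!V == X) -> W): α-rule — add T !(!V == X), F W.
    T !(!V == X): β-rule — branch into T !V, F X  //  F !V, T X.
      branch 1.1 (add T !V, F X):
        ○ open, literals {V=0, W=0, X=0}.
      branch 1.2 (add F !V, T X):
        ○ open, literals {V=1, W=0, X=1}.
  branch 2 (add T (((Y -> U) -> U) && (!X && X))):
    T (((Y -> U) -> U) && (!X && X)): α-rule — add T ((Y -> U) -> U), T (!X && X).
    T (!X && X): α-rule — add T !X, T X.
    × closes — contains both X and !X.
1 branch closed, 2 open.
Each open branch fixes some atoms; the unmentioned ones are free. Counting distinct full assignments: branch {V=0, W=0, X=0} (Y, Z, U) contributes 8 new; branch {V=1, W=0, X=1} (Y, Z, U) contributes 8 new. Total: 16.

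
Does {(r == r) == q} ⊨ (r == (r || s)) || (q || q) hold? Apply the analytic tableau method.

Initial set: {((r == r) == q); !((r == (r || s)) || (q || q))}.
!((r == (r || s)) || (q || q)): α-rule — add !(r == (r || s)), !(q || q).
!(q || q): α-rule — add !q, !q.
((r == r) == q): β-rule — branch into (r == r), q  //  !(r == r), !q.
  branch 1 (add (r == r), q):
    × closes — contains both q and !q.
  branch 2 (add !(r == r), !q):
    !(r == (r || s)): β-rule — branch into r, !(r || s)  //  !r, (r || s).
      branch 2.1 (add r, !(r || s)):
        !(r || s): α-rule — add !r, !s.
        × closes — contains both r and !r.
      branch 2.2 (add !r, (r || s)):
        !(r == r): β-rule — branch into r, !r  //  !r, r.
          branch 2.2.1 (add r, !r):
            × closes — contains both r and !r.
          branch 2.2.2 (add !r, r):
            × closes — contains both r and !r.
All 4 branches close.
Every branch closed, so the premises entail the conclusion.

Yes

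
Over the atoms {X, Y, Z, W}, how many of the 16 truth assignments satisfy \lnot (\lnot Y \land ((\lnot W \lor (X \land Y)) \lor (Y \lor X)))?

Initial set: {\lnot (\lnot Y \land ((\lnot W \lor (X \land Y)) \lor (Y \lor X)))}.
\lnot (\lnot Y \land ((\lnot W \lor (X \land Y)) \lor (Y \lor X))): β-rule — branch into \lnot \lnot Y  //  \lnot ((\lnot W \lor (X \land Y)) \lor (Y \lor X)).
  branch 1 (add \lnot \lnot Y):
    ○ open, literals {Y=true}.
  branch 2 (add \lnot ((\lnot W \lor (X \land Y)) \lor (Y \lor X))):
    \lnot ((\lnot W \lor (X \land Y)) \lor (Y \lor X)): α-rule — add \lnot (\lnot W \lor (X \land Y)), \lnot (Y \lor X).
    \lnot (\lnot W \lor (X \land Y)): α-rule — add \lnot \lnot W, \lnot (X \land Y).
    \lnot (Y \lor X): α-rule — add \lnot Y, \lnot X.
    \lnot (X \land Y): β-rule — branch into \lnot X  //  \lnot Y.
      branch 2.1 (add \lnot X):
        ○ open, literals {W=true, X=false, Y=false}.
      branch 2.2 (add \lnot Y):
        ○ open, literals {W=true, X=false, Y=false}.
0 branches closed, 3 open.
Each open branch fixes some atoms; the unmentioned ones are free. Counting distinct full assignments: branch {Y=true} (X, Z, W) contributes 8 new; branch {W=true, X=false, Y=false} (Z) contributes 2 new; branch {W=true, X=false, Y=false} (Z) contributes 0 new. Total: 10.

10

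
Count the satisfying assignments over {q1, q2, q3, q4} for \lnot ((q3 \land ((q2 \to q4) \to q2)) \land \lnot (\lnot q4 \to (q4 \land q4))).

Initial set: {\lnot ((q3 \land ((q2 \to q4) \to q2)) \land \lnot (\lnot q4 \to (q4 \land q4)))}.
\lnot ((q3 \land ((q2 \to q4) \to q2)) \land \lnot (\lnot q4 \to (q4 \land q4))): β-rule — branch into \lnot (q3 \land ((q2 \to q4) \to q2))  //  \lnot \lnot (\lnot q4 \to (q4 \land q4)).
  branch 1 (add \lnot (q3 \land ((q2 \to q4) \to q2))):
    \lnot (q3 \land ((q2 \to q4) \to q2)): β-rule — branch into \lnot q3  //  \lnot ((q2 \to q4) \to q2).
      branch 1.1 (add \lnot q3):
        ○ open, literals {q3=0}.
      branch 1.2 (add \lnot ((q2 \to q4) \to q2)):
        \lnot ((q2 \to q4) \to q2): α-rule — add (q2 \to q4), \lnot q2.
        (q2 \to q4): β-rule — branch into \lnot q2  //  q4.
          branch 1.2.1 (add \lnot q2):
            ○ open, literals {q2=0}.
          branch 1.2.2 (add q4):
            ○ open, literals {q2=0, q4=1}.
  branch 2 (add \lnot \lnot (\lnot q4 \to (q4 \land q4))):
    \lnot \lnot (\lnot q4 \to (q4 \land q4)): β-rule — branch into \lnot \lnot q4  //  (q4 \land q4).
      branch 2.1 (add \lnot \lnot q4):
        ○ open, literals {q4=1}.
      branch 2.2 (add (q4 \land q4)):
        (q4 \land q4): α-rule — add q4, q4.
        ○ open, literals {q4=1}.
0 branches closed, 5 open.
Each open branch fixes some atoms; the unmentioned ones are free. Counting distinct full assignments: branch {q3=0} (q1, q2, q4) contributes 8 new; branch {q2=0} (q1, q3, q4) contributes 4 new; branch {q2=0, q4=1} (q1, q3) contributes 0 new; branch {q4=1} (q1, q2, q3) contributes 2 new; branch {q4=1} (q1, q2, q3) contributes 0 new. Total: 14.

14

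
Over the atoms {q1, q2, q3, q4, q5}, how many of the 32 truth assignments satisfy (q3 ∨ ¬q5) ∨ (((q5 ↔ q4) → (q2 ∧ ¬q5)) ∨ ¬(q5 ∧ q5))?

Initial set: {((q3 ∨ ¬q5) ∨ (((q5 ↔ q4) → (q2 ∧ ¬q5)) ∨ ¬(q5 ∧ q5)))}.
((q3 ∨ ¬q5) ∨ (((q5 ↔ q4) → (q2 ∧ ¬q5)) ∨ ¬(q5 ∧ q5))): β-rule — branch into (q3 ∨ ¬q5)  //  (((q5 ↔ q4) → (q2 ∧ ¬q5)) ∨ ¬(q5 ∧ q5)).
  branch 1 (add (q3 ∨ ¬q5)):
    (q3 ∨ ¬q5): β-rule — branch into q3  //  ¬q5.
      branch 1.1 (add q3):
        ○ open, literals {q3=true}.
      branch 1.2 (add ¬q5):
        ○ open, literals {q5=false}.
  branch 2 (add (((q5 ↔ q4) → (q2 ∧ ¬q5)) ∨ ¬(q5 ∧ q5))):
    (((q5 ↔ q4) → (q2 ∧ ¬q5)) ∨ ¬(q5 ∧ q5)): β-rule — branch into ((q5 ↔ q4) → (q2 ∧ ¬q5))  //  ¬(q5 ∧ q5).
      branch 2.1 (add ((q5 ↔ q4) → (q2 ∧ ¬q5))):
        ((q5 ↔ q4) → (q2 ∧ ¬q5)): β-rule — branch into ¬(q5 ↔ q4)  //  (q2 ∧ ¬q5).
          branch 2.1.1 (add ¬(q5 ↔ q4)):
            ¬(q5 ↔ q4): β-rule — branch into q5, ¬q4  //  ¬q5, q4.
              branch 2.1.1.1 (add q5, ¬q4):
                ○ open, literals {q4=false, q5=true}.
              branch 2.1.1.2 (add ¬q5, q4):
                ○ open, literals {q4=true, q5=false}.
          branch 2.1.2 (add (q2 ∧ ¬q5)):
            (q2 ∧ ¬q5): α-rule — add q2, ¬q5.
            ○ open, literals {q2=true, q5=false}.
      branch 2.2 (add ¬(q5 ∧ q5)):
        ¬(q5 ∧ q5): β-rule — branch into ¬q5  //  ¬q5.
          branch 2.2.1 (add ¬q5):
            ○ open, literals {q5=false}.
          branch 2.2.2 (add ¬q5):
            ○ open, literals {q5=false}.
0 branches closed, 7 open.
Each open branch fixes some atoms; the unmentioned ones are free. Counting distinct full assignments: branch {q3=true} (q1, q2, q4, q5) contributes 16 new; branch {q5=false} (q1, q2, q3, q4) contributes 8 new; branch {q4=false, q5=true} (q1, q2, q3) contributes 4 new; branch {q4=true, q5=false} (q1, q2, q3) contributes 0 new; branch {q2=true, q5=false} (q1, q3, q4) contributes 0 new; branch {q5=false} (q1, q2, q3, q4) contributes 0 new; branch {q5=false} (q1, q2, q3, q4) contributes 0 new. Total: 28.

28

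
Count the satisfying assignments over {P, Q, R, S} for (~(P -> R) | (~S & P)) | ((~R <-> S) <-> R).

10

Initial set: {((~(P -> R) | (~S & P)) | ((~R <-> S) <-> R))}.
((~(P -> R) | (~S & P)) | ((~R <-> S) <-> R)): β-rule — branch into (~(P -> R) | (~S & P))  //  ((~R <-> S) <-> R).
  branch 1 (add (~(P -> R) | (~S & P))):
    (~(P -> R) | (~S & P)): β-rule — branch into ~(P -> R)  //  (~S & P).
      branch 1.1 (add ~(P -> R)):
        ~(P -> R): α-rule — add P, ~R.
        ○ open, literals {P=true, R=false}.
      branch 1.2 (add (~S & P)):
        (~S & P): α-rule — add ~S, P.
        ○ open, literals {P=true, S=false}.
  branch 2 (add ((~R <-> S) <-> R)):
    ((~R <-> S) <-> R): β-rule — branch into (~R <-> S), R  //  ~(~R <-> S), ~R.
      branch 2.1 (add (~R <-> S), R):
        (~R <-> S): β-rule — branch into ~R, S  //  ~~R, ~S.
          branch 2.1.1 (add ~R, S):
            × closes — contains both R and ~R.
          branch 2.1.2 (add ~~R, ~S):
            ○ open, literals {R=true, S=false}.
      branch 2.2 (add ~(~R <-> S), ~R):
        ~(~R <-> S): β-rule — branch into ~R, ~S  //  ~~R, S.
          branch 2.2.1 (add ~R, ~S):
            ○ open, literals {R=false, S=false}.
          branch 2.2.2 (add ~~R, S):
            × closes — contains both R and ~R.
2 branches closed, 4 open.
Each open branch fixes some atoms; the unmentioned ones are free. Counting distinct full assignments: branch {P=true, R=false} (Q, S) contributes 4 new; branch {P=true, S=false} (Q, R) contributes 2 new; branch {R=true, S=false} (P, Q) contributes 2 new; branch {R=false, S=false} (P, Q) contributes 2 new. Total: 10.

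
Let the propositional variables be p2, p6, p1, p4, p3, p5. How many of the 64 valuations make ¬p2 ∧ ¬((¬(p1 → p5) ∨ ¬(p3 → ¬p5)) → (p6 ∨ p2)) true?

Initial set: {(¬p2 ∧ ¬((¬(p1 → p5) ∨ ¬(p3 → ¬p5)) → (p6 ∨ p2)))}.
(¬p2 ∧ ¬((¬(p1 → p5) ∨ ¬(p3 → ¬p5)) → (p6 ∨ p2))): α-rule — add ¬p2, ¬((¬(p1 → p5) ∨ ¬(p3 → ¬p5)) → (p6 ∨ p2)).
¬((¬(p1 → p5) ∨ ¬(p3 → ¬p5)) → (p6 ∨ p2)): α-rule — add (¬(p1 → p5) ∨ ¬(p3 → ¬p5)), ¬(p6 ∨ p2).
¬(p6 ∨ p2): α-rule — add ¬p6, ¬p2.
(¬(p1 → p5) ∨ ¬(p3 → ¬p5)): β-rule — branch into ¬(p1 → p5)  //  ¬(p3 → ¬p5).
  branch 1 (add ¬(p1 → p5)):
    ¬(p1 → p5): α-rule — add p1, ¬p5.
    ○ open, literals {p1=true, p2=false, p5=false, p6=false}.
  branch 2 (add ¬(p3 → ¬p5)):
    ¬(p3 → ¬p5): α-rule — add p3, ¬¬p5.
    ○ open, literals {p2=false, p3=true, p5=true, p6=false}.
0 branches closed, 2 open.
Each open branch fixes some atoms; the unmentioned ones are free. Counting distinct full assignments: branch {p1=true, p2=false, p5=false, p6=false} (p4, p3) contributes 4 new; branch {p2=false, p3=true, p5=true, p6=false} (p1, p4) contributes 4 new. Total: 8.

8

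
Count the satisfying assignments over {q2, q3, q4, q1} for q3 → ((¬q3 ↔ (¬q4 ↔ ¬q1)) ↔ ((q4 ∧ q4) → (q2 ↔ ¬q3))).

12

Initial set: {(q3 → ((¬q3 ↔ (¬q4 ↔ ¬q1)) ↔ ((q4 ∧ q4) → (q2 ↔ ¬q3))))}.
(q3 → ((¬q3 ↔ (¬q4 ↔ ¬q1)) ↔ ((q4 ∧ q4) → (q2 ↔ ¬q3)))): β-rule — branch into ¬q3  //  ((¬q3 ↔ (¬q4 ↔ ¬q1)) ↔ ((q4 ∧ q4) → (q2 ↔ ¬q3))).
  branch 1 (add ¬q3):
    ○ open, literals {q3=0}.
  branch 2 (add ((¬q3 ↔ (¬q4 ↔ ¬q1)) ↔ ((q4 ∧ q4) → (q2 ↔ ¬q3)))):
    ((¬q3 ↔ (¬q4 ↔ ¬q1)) ↔ ((q4 ∧ q4) → (q2 ↔ ¬q3))): β-rule — branch into (¬q3 ↔ (¬q4 ↔ ¬q1)), ((q4 ∧ q4) → (q2 ↔ ¬q3))  //  ¬(¬q3 ↔ (¬q4 ↔ ¬q1)), ¬((q4 ∧ q4) → (q2 ↔ ¬q3)).
      branch 2.1 (add (¬q3 ↔ (¬q4 ↔ ¬q1)), ((q4 ∧ q4) → (q2 ↔ ¬q3))):
        (¬q3 ↔ (¬q4 ↔ ¬q1)): β-rule — branch into ¬q3, (¬q4 ↔ ¬q1)  //  ¬¬q3, ¬(¬q4 ↔ ¬q1).
          branch 2.1.1 (add ¬q3, (¬q4 ↔ ¬q1)):
            ((q4 ∧ q4) → (q2 ↔ ¬q3)): β-rule — branch into ¬(q4 ∧ q4)  //  (q2 ↔ ¬q3).
              branch 2.1.1.1 (add ¬(q4 ∧ q4)):
                (¬q4 ↔ ¬q1): β-rule — branch into ¬q4, ¬q1  //  ¬¬q4, ¬¬q1.
                  branch 2.1.1.1.1 (add ¬q4, ¬q1):
                    ¬(q4 ∧ q4): β-rule — branch into ¬q4  //  ¬q4.
                      branch 2.1.1.1.1.1 (add ¬q4):
                        ○ open, literals {q1=0, q3=0, q4=0}.
                      branch 2.1.1.1.1.2 (add ¬q4):
                        ○ open, literals {q1=0, q3=0, q4=0}.
                  branch 2.1.1.1.2 (add ¬¬q4, ¬¬q1):
                    ¬(q4 ∧ q4): β-rule — branch into ¬q4  //  ¬q4.
                      branch 2.1.1.1.2.1 (add ¬q4):
                        × closes — contains both q4 and ¬q4.
                      branch 2.1.1.1.2.2 (add ¬q4):
                        × closes — contains both q4 and ¬q4.
              branch 2.1.1.2 (add (q2 ↔ ¬q3)):
                (¬q4 ↔ ¬q1): β-rule — branch into ¬q4, ¬q1  //  ¬¬q4, ¬¬q1.
                  branch 2.1.1.2.1 (add ¬q4, ¬q1):
                    (q2 ↔ ¬q3): β-rule — branch into q2, ¬q3  //  ¬q2, ¬¬q3.
                      branch 2.1.1.2.1.1 (add q2, ¬q3):
                        ○ open, literals {q1=0, q2=1, q3=0, q4=0}.
                      branch 2.1.1.2.1.2 (add ¬q2, ¬¬q3):
                        × closes — contains both q3 and ¬q3.
                  branch 2.1.1.2.2 (add ¬¬q4, ¬¬q1):
                    (q2 ↔ ¬q3): β-rule — branch into q2, ¬q3  //  ¬q2, ¬¬q3.
                      branch 2.1.1.2.2.1 (add q2, ¬q3):
                        ○ open, literals {q1=1, q2=1, q3=0, q4=1}.
                      branch 2.1.1.2.2.2 (add ¬q2, ¬¬q3):
                        × closes — contains both q3 and ¬q3.
          branch 2.1.2 (add ¬¬q3, ¬(¬q4 ↔ ¬q1)):
            ((q4 ∧ q4) → (q2 ↔ ¬q3)): β-rule — branch into ¬(q4 ∧ q4)  //  (q2 ↔ ¬q3).
              branch 2.1.2.1 (add ¬(q4 ∧ q4)):
                ¬(¬q4 ↔ ¬q1): β-rule — branch into ¬q4, ¬¬q1  //  ¬¬q4, ¬q1.
                  branch 2.1.2.1.1 (add ¬q4, ¬¬q1):
                    ¬(q4 ∧ q4): β-rule — branch into ¬q4  //  ¬q4.
                      branch 2.1.2.1.1.1 (add ¬q4):
                        ○ open, literals {q1=1, q3=1, q4=0}.
                      branch 2.1.2.1.1.2 (add ¬q4):
                        ○ open, literals {q1=1, q3=1, q4=0}.
                  branch 2.1.2.1.2 (add ¬¬q4, ¬q1):
                    ¬(q4 ∧ q4): β-rule — branch into ¬q4  //  ¬q4.
                      branch 2.1.2.1.2.1 (add ¬q4):
                        × closes — contains both q4 and ¬q4.
                      branch 2.1.2.1.2.2 (add ¬q4):
                        × closes — contains both q4 and ¬q4.
              branch 2.1.2.2 (add (q2 ↔ ¬q3)):
                ¬(¬q4 ↔ ¬q1): β-rule — branch into ¬q4, ¬¬q1  //  ¬¬q4, ¬q1.
                  branch 2.1.2.2.1 (add ¬q4, ¬¬q1):
                    (q2 ↔ ¬q3): β-rule — branch into q2, ¬q3  //  ¬q2, ¬¬q3.
                      branch 2.1.2.2.1.1 (add q2, ¬q3):
                        × closes — contains both q3 and ¬q3.
                      branch 2.1.2.2.1.2 (add ¬q2, ¬¬q3):
                        ○ open, literals {q1=1, q2=0, q3=1, q4=0}.
                  branch 2.1.2.2.2 (add ¬¬q4, ¬q1):
                    (q2 ↔ ¬q3): β-rule — branch into q2, ¬q3  //  ¬q2, ¬¬q3.
                      branch 2.1.2.2.2.1 (add q2, ¬q3):
                        × closes — contains both q3 and ¬q3.
                      branch 2.1.2.2.2.2 (add ¬q2, ¬¬q3):
                        ○ open, literals {q1=0, q2=0, q3=1, q4=1}.
      branch 2.2 (add ¬(¬q3 ↔ (¬q4 ↔ ¬q1)), ¬((q4 ∧ q4) → (q2 ↔ ¬q3))):
        ¬((q4 ∧ q4) → (q2 ↔ ¬q3)): α-rule — add (q4 ∧ q4), ¬(q2 ↔ ¬q3).
        (q4 ∧ q4): α-rule — add q4, q4.
        ¬(¬q3 ↔ (¬q4 ↔ ¬q1)): β-rule — branch into ¬q3, ¬(¬q4 ↔ ¬q1)  //  ¬¬q3, (¬q4 ↔ ¬q1).
          branch 2.2.1 (add ¬q3, ¬(¬q4 ↔ ¬q1)):
            ¬(q2 ↔ ¬q3): β-rule — branch into q2, ¬¬q3  //  ¬q2, ¬q3.
              branch 2.2.1.1 (add q2, ¬¬q3):
                × closes — contains both q3 and ¬q3.
              branch 2.2.1.2 (add ¬q2, ¬q3):
                ¬(¬q4 ↔ ¬q1): β-rule — branch into ¬q4, ¬¬q1  //  ¬¬q4, ¬q1.
                  branch 2.2.1.2.1 (add ¬q4, ¬¬q1):
                    × closes — contains both q4 and ¬q4.
                  branch 2.2.1.2.2 (add ¬¬q4, ¬q1):
                    ○ open, literals {q1=0, q2=0, q3=0, q4=1}.
          branch 2.2.2 (add ¬¬q3, (¬q4 ↔ ¬q1)):
            ¬(q2 ↔ ¬q3): β-rule — branch into q2, ¬¬q3  //  ¬q2, ¬q3.
              branch 2.2.2.1 (add q2, ¬¬q3):
                (¬q4 ↔ ¬q1): β-rule — branch into ¬q4, ¬q1  //  ¬¬q4, ¬¬q1.
                  branch 2.2.2.1.1 (add ¬q4, ¬q1):
                    × closes — contains both q4 and ¬q4.
                  branch 2.2.2.1.2 (add ¬¬q4, ¬¬q1):
                    ○ open, literals {q1=1, q2=1, q3=1, q4=1}.
              branch 2.2.2.2 (add ¬q2, ¬q3):
                × closes — contains both q3 and ¬q3.
12 branches closed, 11 open.
Each open branch fixes some atoms; the unmentioned ones are free. Counting distinct full assignments: branch {q3=0} (q2, q4, q1) contributes 8 new; branch {q1=0, q3=0, q4=0} (q2) contributes 0 new; branch {q1=0, q3=0, q4=0} (q2) contributes 0 new; branch {q1=0, q2=1, q3=0, q4=0} (none free) contributes 0 new; branch {q1=1, q2=1, q3=0, q4=1} (none free) contributes 0 new; branch {q1=1, q3=1, q4=0} (q2) contributes 2 new; branch {q1=1, q3=1, q4=0} (q2) contributes 0 new; branch {q1=1, q2=0, q3=1, q4=0} (none free) contributes 0 new; branch {q1=0, q2=0, q3=1, q4=1} (none free) contributes 1 new; branch {q1=0, q2=0, q3=0, q4=1} (none free) contributes 0 new; branch {q1=1, q2=1, q3=1, q4=1} (none free) contributes 1 new. Total: 12.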